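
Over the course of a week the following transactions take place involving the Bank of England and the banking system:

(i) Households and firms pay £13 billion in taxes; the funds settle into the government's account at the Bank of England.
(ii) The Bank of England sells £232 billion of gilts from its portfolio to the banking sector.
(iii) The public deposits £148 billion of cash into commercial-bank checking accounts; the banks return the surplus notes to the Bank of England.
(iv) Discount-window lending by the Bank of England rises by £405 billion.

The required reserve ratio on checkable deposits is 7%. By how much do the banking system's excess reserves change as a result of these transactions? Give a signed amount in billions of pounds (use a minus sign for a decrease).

Government account inflow £13 billion: reserves −£13B, deposits −£13B.
OMO sale (to banks) £232 billion: reserves −£232B, deposits 0.
Currency deposit £148 billion: reserves +£148B, deposits +£148B.
Discount-window loan £405 billion: reserves +£405B, deposits 0.
Totals: Δreserves = +£308B, Δdeposits = +£135B.
Δrequired reserves = 7% × +£135B = +£9.45B.
Δexcess reserves = Δreserves − Δrequired = +£308B − (+£9.45B) = +£298.55 billion.

+£298.55 billion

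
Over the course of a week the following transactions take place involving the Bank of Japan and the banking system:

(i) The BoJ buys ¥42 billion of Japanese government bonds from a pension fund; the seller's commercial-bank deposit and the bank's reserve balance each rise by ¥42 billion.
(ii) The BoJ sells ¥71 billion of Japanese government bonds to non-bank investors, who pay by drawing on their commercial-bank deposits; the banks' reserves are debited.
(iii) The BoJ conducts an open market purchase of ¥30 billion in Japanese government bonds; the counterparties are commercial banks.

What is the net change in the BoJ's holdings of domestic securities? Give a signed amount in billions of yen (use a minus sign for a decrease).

Asset purchase (from non-banks) ¥42 billion: securities added to the BoJ's portfolio → +¥42B.
Asset sale (to non-banks) ¥71 billion: securities removed from the BoJ's portfolio → −¥71B.
OMO purchase (from banks) ¥30 billion: securities added to the BoJ's portfolio → +¥30B.
Net: 42 − 71 + 30 = +¥1 billion.

+¥1 billion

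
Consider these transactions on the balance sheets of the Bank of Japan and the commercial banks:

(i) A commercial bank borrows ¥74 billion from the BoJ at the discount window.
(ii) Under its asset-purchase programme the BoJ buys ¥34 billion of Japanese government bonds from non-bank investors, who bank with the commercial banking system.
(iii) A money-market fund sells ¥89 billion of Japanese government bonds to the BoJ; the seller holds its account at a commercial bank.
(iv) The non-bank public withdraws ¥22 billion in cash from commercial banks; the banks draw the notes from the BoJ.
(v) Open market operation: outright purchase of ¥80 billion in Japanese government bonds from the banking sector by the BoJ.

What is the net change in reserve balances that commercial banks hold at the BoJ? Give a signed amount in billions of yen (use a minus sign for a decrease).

+¥255 billion

Discount-window loan ¥74 billion: the loan is credited to the bank's reserve account → +¥74B.
Asset purchase (from non-banks) ¥34 billion: the BoJ pays by crediting reserve accounts → +¥34B.
Asset purchase (from non-banks) ¥89 billion: the BoJ pays by crediting reserve accounts → +¥89B.
Currency withdrawal ¥22 billion: banks swap reserves for currency → −¥22B.
OMO purchase (from banks) ¥80 billion: the BoJ pays by crediting reserve accounts → +¥80B.
Net: 74 + 34 + 89 − 22 + 80 = +¥255 billion.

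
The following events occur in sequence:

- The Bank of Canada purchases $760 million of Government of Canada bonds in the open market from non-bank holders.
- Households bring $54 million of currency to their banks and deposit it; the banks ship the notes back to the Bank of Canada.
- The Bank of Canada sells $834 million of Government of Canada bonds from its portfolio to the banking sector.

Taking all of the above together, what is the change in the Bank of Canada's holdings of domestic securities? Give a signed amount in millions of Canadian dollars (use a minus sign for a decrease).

Bank of Canada balance sheet:
  Assets:      Securities −$74M
  Liabilities: Bank reserves −$20M, Currency in circulation −$54M
So the change in the Bank of Canada's holdings of domestic securities is -$74 million.

-$74 million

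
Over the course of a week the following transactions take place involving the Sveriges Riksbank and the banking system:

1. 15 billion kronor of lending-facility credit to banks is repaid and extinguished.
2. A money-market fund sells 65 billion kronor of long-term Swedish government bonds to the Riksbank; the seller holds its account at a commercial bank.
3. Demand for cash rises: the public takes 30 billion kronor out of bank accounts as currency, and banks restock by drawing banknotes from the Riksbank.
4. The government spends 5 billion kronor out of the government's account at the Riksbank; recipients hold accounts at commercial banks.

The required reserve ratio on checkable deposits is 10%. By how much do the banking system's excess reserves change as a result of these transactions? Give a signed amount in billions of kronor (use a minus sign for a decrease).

Discount-window repayment 15 billion kronor: reserves −15B, deposits 0.
Asset purchase (from non-banks) 65 billion kronor: reserves +65B, deposits +65B.
Currency withdrawal 30 billion kronor: reserves −30B, deposits −30B.
Government spending 5 billion kronor: reserves +5B, deposits +5B.
Totals: Δreserves = +25B, Δdeposits = +40B.
Δrequired reserves = 10% × +40B = +4B.
Δexcess reserves = Δreserves − Δrequired = +25B − (+4B) = +21 billion.

+21 billion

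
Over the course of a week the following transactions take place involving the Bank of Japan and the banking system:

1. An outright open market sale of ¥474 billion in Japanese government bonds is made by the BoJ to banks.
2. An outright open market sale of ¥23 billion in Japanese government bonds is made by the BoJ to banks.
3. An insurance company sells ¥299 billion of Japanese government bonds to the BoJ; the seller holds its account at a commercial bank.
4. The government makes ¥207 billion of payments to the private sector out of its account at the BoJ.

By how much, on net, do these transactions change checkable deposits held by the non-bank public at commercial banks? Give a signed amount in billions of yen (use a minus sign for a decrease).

+¥506 billion

BoJ balance sheet:
  Assets:      Securities −¥198B
  Liabilities: Bank reserves +¥9B, Government deposits −¥207B
Commercial banking system:
  Assets:      Reserves at CB +¥9B, Securities +¥497B
  Liabilities: Checkable deposits +¥506B
So the change in checkable deposits held by the non-bank public at commercial banks is +¥506 billion.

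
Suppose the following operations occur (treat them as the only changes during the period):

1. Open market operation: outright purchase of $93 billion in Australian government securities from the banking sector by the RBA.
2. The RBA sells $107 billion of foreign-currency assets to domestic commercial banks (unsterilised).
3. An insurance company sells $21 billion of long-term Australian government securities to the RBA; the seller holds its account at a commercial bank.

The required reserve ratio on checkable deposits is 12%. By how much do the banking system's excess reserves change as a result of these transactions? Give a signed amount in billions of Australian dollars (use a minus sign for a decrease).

+$4.48 billion

OMO purchase (from banks) $93 billion: reserves +$93B, deposits 0.
FX sale $107 billion: reserves −$107B, deposits 0.
Asset purchase (from non-banks) $21 billion: reserves +$21B, deposits +$21B.
Totals: Δreserves = +$7B, Δdeposits = +$21B.
Δrequired reserves = 12% × +$21B = +$2.52B.
Δexcess reserves = Δreserves − Δrequired = +$7B − (+$2.52B) = +$4.48 billion.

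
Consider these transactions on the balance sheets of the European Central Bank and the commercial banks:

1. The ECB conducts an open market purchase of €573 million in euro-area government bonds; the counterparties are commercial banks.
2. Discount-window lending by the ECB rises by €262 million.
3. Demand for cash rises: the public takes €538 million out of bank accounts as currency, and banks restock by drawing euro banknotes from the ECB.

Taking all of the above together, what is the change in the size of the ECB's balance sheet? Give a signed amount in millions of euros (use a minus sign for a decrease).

OMO purchase (from banks) €573 million: an ECB asset is acquired → +€573M.
Discount-window loan €262 million: an ECB asset is acquired → +€262M.
Currency withdrawal €538 million: only the composition of liabilities changes → 0.
Net: 573 + 262 + 0 = +€835 million.

+€835 million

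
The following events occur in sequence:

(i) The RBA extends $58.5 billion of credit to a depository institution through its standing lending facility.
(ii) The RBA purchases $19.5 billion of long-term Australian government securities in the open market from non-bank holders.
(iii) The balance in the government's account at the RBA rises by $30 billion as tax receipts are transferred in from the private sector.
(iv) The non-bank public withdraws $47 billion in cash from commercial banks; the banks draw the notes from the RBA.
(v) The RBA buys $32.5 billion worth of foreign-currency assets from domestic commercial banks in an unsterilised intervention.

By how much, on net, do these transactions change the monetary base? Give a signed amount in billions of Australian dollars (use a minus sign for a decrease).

Discount-window loan $58.5 billion: RBA balance sheet expands → +$58.5B.
Asset purchase (from non-banks) $19.5 billion: RBA balance sheet expands → +$19.5B.
Government account inflow $30 billion: reserves shift to a non-base liability → −$30B.
Currency withdrawal $47 billion: just a shift between currency and reserves — both are base money → 0.
FX purchase $32.5 billion: RBA balance sheet expands → +$32.5B.
Net: 58.5 + 19.5 − 30 + 0 + 32.5 = +$80.5 billion.

+$80.5 billion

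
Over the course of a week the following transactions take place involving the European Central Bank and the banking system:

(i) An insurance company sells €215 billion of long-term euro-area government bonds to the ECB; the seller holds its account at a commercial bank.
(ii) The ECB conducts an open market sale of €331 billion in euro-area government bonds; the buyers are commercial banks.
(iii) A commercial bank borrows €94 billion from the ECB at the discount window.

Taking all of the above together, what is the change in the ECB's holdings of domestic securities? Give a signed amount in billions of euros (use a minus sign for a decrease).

Asset purchase (from non-banks) €215 billion: securities added to the ECB's portfolio → +€215B.
OMO sale (to banks) €331 billion: securities removed from the ECB's portfolio → −€331B.
Discount-window loan €94 billion: the ECB's securities portfolio is untouched → 0.
Net: 215 − 331 + 0 = -€116 billion.

-€116 billion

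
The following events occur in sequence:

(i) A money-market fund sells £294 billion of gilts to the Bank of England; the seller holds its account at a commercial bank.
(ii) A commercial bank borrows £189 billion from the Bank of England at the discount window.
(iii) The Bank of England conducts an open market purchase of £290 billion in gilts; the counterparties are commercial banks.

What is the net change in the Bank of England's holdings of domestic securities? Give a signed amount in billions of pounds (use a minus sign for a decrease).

+£584 billion

Asset purchase (from non-banks) £294 billion: securities added to the Bank of England's portfolio → +£294B.
Discount-window loan £189 billion: the Bank of England's securities portfolio is untouched → 0.
OMO purchase (from banks) £290 billion: securities added to the Bank of England's portfolio → +£290B.
Net: 294 + 0 + 290 = +£584 billion.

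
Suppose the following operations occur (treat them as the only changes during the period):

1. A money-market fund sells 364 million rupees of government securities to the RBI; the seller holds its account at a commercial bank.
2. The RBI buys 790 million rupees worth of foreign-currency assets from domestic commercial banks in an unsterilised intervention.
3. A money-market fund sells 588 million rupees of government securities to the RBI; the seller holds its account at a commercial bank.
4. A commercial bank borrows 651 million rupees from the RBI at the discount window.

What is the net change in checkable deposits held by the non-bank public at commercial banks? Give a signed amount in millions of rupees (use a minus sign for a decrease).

Asset purchase (from non-banks) 364 million rupees: non-bank counterparties' bank balances rise → +364M.
FX purchase 790 million rupees: the counterparty is a bank, so public deposits are unchanged → 0.
Asset purchase (from non-banks) 588 million rupees: non-bank counterparties' bank balances rise → +588M.
Discount-window loan 651 million rupees: the counterparty is a bank, so public deposits are unchanged → 0.
Net: 364 + 0 + 588 + 0 = +952 million.

+952 million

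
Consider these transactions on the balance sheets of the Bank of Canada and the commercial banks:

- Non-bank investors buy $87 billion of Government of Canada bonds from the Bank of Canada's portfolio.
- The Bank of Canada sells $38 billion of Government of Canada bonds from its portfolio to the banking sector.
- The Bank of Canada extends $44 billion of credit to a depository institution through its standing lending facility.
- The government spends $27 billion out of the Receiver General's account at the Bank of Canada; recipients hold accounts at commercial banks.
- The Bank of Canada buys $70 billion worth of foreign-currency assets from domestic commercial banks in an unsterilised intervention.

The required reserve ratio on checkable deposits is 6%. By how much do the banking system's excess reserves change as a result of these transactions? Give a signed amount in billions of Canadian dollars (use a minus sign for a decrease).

Asset sale (to non-banks) $87 billion: reserves −$87B, deposits −$87B.
OMO sale (to banks) $38 billion: reserves −$38B, deposits 0.
Discount-window loan $44 billion: reserves +$44B, deposits 0.
Government spending $27 billion: reserves +$27B, deposits +$27B.
FX purchase $70 billion: reserves +$70B, deposits 0.
Totals: Δreserves = +$16B, Δdeposits = −$60B.
Δrequired reserves = 6% × −$60B = −$3.6B.
Δexcess reserves = Δreserves − Δrequired = +$16B − (−$3.6B) = +$19.6 billion.

+$19.6 billion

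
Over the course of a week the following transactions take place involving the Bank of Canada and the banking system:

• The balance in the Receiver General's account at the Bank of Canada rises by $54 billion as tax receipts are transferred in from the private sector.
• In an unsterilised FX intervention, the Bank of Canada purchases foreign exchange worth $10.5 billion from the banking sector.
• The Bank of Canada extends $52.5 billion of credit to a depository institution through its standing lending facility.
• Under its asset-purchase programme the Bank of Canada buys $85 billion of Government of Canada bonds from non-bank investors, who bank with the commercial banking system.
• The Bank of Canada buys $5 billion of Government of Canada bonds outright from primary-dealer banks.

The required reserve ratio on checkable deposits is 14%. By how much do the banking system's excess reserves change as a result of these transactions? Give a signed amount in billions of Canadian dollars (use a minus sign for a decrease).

+$94.66 billion

Government account inflow $54 billion: reserves −$54B, deposits −$54B.
FX purchase $10.5 billion: reserves +$10.5B, deposits 0.
Discount-window loan $52.5 billion: reserves +$52.5B, deposits 0.
Asset purchase (from non-banks) $85 billion: reserves +$85B, deposits +$85B.
OMO purchase (from banks) $5 billion: reserves +$5B, deposits 0.
Totals: Δreserves = +$99B, Δdeposits = +$31B.
Δrequired reserves = 14% × +$31B = +$4.34B.
Δexcess reserves = Δreserves − Δrequired = +$99B − (+$4.34B) = +$94.66 billion.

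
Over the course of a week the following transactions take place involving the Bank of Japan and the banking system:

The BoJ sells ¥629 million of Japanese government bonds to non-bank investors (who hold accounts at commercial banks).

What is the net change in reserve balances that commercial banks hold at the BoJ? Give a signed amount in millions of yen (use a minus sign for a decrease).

-¥629 million

Asset sale (to non-banks) ¥629 million: the non-bank buyers' banks settle from reserves → −¥629M.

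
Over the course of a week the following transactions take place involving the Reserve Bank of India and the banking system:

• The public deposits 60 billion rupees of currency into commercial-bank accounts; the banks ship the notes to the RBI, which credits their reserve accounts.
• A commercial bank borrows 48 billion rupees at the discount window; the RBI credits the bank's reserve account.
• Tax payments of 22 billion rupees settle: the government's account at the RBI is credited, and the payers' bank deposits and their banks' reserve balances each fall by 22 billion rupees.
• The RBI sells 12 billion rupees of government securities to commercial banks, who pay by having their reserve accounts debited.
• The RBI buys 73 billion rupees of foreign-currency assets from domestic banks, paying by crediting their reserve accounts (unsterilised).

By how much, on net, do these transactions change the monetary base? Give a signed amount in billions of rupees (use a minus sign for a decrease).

RBI balance sheet:
  Assets:      Securities −12B, Loans to banks +48B, Foreign assets +73B
  Liabilities: Bank reserves +147B, Currency in circulation −60B, Government deposits +22B
Monetary base = currency + reserves: −60B + (+147B) = +87 billion.

+87 billion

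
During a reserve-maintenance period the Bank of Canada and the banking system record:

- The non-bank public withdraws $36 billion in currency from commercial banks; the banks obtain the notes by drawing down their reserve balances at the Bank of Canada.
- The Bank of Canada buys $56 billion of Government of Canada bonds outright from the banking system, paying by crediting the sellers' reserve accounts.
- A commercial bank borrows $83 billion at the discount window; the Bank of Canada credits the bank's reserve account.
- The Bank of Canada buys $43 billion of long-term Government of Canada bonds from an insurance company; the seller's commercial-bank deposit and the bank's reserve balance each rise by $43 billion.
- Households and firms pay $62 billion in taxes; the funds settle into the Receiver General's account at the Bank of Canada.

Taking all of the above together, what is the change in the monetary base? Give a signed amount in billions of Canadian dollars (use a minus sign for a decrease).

Currency withdrawal $36 billion: just a shift between currency and reserves — both are base money → 0.
OMO purchase (from banks) $56 billion: Bank of Canada balance sheet expands → +$56B.
Discount-window loan $83 billion: Bank of Canada balance sheet expands → +$83B.
Asset purchase (from non-banks) $43 billion: Bank of Canada balance sheet expands → +$43B.
Government account inflow $62 billion: reserves shift to a non-base liability → −$62B.
Net: 0 + 56 + 83 + 43 − 62 = +$120 billion.

+$120 billion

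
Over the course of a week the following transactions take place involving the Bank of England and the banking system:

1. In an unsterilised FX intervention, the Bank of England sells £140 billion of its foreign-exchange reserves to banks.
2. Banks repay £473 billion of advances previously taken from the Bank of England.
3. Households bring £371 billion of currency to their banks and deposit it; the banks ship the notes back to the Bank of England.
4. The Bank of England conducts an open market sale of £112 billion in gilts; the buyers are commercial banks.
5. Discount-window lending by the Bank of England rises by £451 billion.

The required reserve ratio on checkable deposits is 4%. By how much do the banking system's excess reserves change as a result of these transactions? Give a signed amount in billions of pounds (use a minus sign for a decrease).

FX sale £140 billion: reserves −£140B, deposits 0.
Discount-window repayment £473 billion: reserves −£473B, deposits 0.
Currency deposit £371 billion: reserves +£371B, deposits +£371B.
OMO sale (to banks) £112 billion: reserves −£112B, deposits 0.
Discount-window loan £451 billion: reserves +£451B, deposits 0.
Totals: Δreserves = +£97B, Δdeposits = +£371B.
Δrequired reserves = 4% × +£371B = +£14.84B.
Δexcess reserves = Δreserves − Δrequired = +£97B − (+£14.84B) = +£82.16 billion.

+£82.16 billion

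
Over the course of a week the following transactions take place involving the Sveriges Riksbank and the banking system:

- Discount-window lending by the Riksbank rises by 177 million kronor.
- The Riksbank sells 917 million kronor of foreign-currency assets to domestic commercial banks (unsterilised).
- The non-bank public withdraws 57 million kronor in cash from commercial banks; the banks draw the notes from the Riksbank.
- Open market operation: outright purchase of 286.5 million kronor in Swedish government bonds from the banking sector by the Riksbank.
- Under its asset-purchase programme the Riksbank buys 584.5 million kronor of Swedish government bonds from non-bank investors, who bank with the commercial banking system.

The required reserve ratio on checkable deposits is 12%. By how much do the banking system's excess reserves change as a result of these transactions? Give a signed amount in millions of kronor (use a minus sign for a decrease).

+10.7 million

Discount-window loan 177 million kronor: reserves +177M, deposits 0.
FX sale 917 million kronor: reserves −917M, deposits 0.
Currency withdrawal 57 million kronor: reserves −57M, deposits −57M.
OMO purchase (from banks) 286.5 million kronor: reserves +286.5M, deposits 0.
Asset purchase (from non-banks) 584.5 million kronor: reserves +584.5M, deposits +584.5M.
Totals: Δreserves = +74M, Δdeposits = +527.5M.
Δrequired reserves = 12% × +527.5M = +63.3M.
Δexcess reserves = Δreserves − Δrequired = +74M − (+63.3M) = +10.7 million.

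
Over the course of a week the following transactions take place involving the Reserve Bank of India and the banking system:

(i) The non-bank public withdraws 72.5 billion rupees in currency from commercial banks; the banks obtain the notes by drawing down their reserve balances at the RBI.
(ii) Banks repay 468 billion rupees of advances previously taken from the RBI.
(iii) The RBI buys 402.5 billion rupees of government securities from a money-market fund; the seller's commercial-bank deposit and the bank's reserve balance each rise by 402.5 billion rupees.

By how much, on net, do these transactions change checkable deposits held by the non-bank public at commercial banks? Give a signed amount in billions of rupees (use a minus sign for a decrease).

+330 billion

Currency withdrawal 72.5 billion rupees: non-bank counterparties' bank balances fall → −72.5B.
Discount-window repayment 468 billion rupees: the counterparty is a bank, so public deposits are unchanged → 0.
Asset purchase (from non-banks) 402.5 billion rupees: non-bank counterparties' bank balances rise → +402.5B.
Net: −72.5 + 0 + 402.5 = +330 billion.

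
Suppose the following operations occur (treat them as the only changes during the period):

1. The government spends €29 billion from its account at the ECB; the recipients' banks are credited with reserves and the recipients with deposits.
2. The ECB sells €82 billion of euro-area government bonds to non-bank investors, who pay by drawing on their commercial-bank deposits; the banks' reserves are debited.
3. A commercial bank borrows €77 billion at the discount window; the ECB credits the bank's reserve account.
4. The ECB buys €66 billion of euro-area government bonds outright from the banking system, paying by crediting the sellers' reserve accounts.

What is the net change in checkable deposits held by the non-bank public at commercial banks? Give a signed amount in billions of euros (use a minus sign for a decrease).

-€53 billion

Government spending €29 billion: non-bank counterparties' bank balances rise → +€29B.
Asset sale (to non-banks) €82 billion: non-bank counterparties' bank balances fall → −€82B.
Discount-window loan €77 billion: the counterparty is a bank, so public deposits are unchanged → 0.
OMO purchase (from banks) €66 billion: the counterparty is a bank, so public deposits are unchanged → 0.
Net: 29 − 82 + 0 + 0 = -€53 billion.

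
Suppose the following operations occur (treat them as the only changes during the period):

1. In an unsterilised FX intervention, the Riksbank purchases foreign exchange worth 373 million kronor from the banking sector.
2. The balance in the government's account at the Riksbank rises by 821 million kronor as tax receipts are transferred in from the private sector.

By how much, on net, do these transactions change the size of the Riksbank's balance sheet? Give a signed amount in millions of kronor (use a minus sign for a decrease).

+373 million

Riksbank balance sheet:
  Assets:      Foreign assets +373M
  Liabilities: Bank reserves −448M, Government deposits +821M
Change in total Riksbank assets = +373 million.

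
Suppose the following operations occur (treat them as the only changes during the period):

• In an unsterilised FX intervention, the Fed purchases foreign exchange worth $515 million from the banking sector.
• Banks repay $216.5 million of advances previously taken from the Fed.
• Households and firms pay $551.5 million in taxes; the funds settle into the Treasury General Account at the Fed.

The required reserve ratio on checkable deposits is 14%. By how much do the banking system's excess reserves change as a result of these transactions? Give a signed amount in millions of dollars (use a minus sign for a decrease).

-$175.79 million

FX purchase $515 million: reserves +$515M, deposits 0.
Discount-window repayment $216.5 million: reserves −$216.5M, deposits 0.
Government account inflow $551.5 million: reserves −$551.5M, deposits −$551.5M.
Totals: Δreserves = −$253M, Δdeposits = −$551.5M.
Δrequired reserves = 14% × −$551.5M = −$77.21M.
Δexcess reserves = Δreserves − Δrequired = −$253M − (−$77.21M) = -$175.79 million.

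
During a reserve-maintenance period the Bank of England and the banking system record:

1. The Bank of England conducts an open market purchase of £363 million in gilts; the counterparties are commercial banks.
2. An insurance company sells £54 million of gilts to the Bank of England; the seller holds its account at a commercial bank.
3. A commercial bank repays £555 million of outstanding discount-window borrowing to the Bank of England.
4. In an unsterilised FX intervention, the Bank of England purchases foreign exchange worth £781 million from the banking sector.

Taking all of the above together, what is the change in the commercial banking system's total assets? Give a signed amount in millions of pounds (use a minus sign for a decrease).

OMO purchase (from banks) £363 million: just an asset swap on bank balance sheets → 0.
Asset purchase (from non-banks) £54 million: bank balance sheets expand → +£54M.
Discount-window repayment £555 million: bank balance sheets shrink → −£555M.
FX purchase £781 million: just an asset swap on bank balance sheets → 0.
Net: 0 + 54 − 555 + 0 = -£501 million.

-£501 million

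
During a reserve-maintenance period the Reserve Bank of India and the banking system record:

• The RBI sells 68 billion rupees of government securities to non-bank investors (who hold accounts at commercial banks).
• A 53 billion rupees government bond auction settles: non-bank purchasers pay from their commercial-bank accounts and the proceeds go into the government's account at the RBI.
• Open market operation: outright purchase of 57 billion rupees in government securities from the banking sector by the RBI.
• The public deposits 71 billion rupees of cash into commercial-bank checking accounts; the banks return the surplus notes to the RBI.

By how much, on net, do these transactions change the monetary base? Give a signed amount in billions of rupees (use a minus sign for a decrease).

-64 billion

Asset sale (to non-banks) 68 billion rupees: RBI balance sheet contracts → −68B.
Government account inflow 53 billion rupees: reserves shift to a non-base liability → −53B.
OMO purchase (from banks) 57 billion rupees: RBI balance sheet expands → +57B.
Currency deposit 71 billion rupees: just a shift between currency and reserves — both are base money → 0.
Net: −68 − 53 + 57 + 0 = -64 billion.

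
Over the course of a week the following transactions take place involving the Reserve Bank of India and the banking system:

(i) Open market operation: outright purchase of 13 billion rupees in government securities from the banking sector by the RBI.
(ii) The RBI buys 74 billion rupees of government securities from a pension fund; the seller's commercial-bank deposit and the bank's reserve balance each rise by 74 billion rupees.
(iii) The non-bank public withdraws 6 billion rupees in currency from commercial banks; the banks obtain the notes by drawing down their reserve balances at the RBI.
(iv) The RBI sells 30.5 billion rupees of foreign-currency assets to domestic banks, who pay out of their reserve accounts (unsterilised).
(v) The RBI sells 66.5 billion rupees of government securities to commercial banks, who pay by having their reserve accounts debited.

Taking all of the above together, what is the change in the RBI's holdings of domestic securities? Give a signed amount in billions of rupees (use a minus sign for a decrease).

RBI balance sheet:
  Assets:      Securities +20.5B, Foreign assets −30.5B
  Liabilities: Bank reserves −16B, Currency in circulation +6B
So the change in the RBI's holdings of domestic securities is +20.5 billion.

+20.5 billion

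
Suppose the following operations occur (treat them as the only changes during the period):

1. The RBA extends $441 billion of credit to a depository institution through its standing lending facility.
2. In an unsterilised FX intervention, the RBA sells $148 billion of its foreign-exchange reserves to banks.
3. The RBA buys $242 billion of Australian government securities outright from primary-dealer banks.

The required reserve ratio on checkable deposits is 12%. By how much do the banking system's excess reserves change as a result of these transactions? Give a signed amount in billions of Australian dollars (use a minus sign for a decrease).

+$535 billion

Discount-window loan $441 billion: reserves +$441B, deposits 0.
FX sale $148 billion: reserves −$148B, deposits 0.
OMO purchase (from banks) $242 billion: reserves +$242B, deposits 0.
Totals: Δreserves = +$535B, Δdeposits = 0.
Δrequired reserves = 12% × 0 = 0.
Δexcess reserves = Δreserves − Δrequired = +$535B − (0) = +$535 billion.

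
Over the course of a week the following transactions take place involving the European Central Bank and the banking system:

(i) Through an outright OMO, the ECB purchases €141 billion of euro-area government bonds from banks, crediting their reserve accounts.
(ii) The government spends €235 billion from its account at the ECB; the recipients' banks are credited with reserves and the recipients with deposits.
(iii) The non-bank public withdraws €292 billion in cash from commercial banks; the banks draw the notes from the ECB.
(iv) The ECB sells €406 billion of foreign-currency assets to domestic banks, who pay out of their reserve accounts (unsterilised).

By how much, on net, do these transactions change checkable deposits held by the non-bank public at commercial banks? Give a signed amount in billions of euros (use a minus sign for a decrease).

ECB balance sheet:
  Assets:      Securities +€141B, Foreign assets −€406B
  Liabilities: Bank reserves −€322B, Currency in circulation +€292B, Government deposits −€235B
Commercial banking system:
  Assets:      Reserves at CB −€322B, Securities −€141B, Foreign assets +€406B
  Liabilities: Checkable deposits −€57B
So the change in checkable deposits held by the non-bank public at commercial banks is -€57 billion.

-€57 billion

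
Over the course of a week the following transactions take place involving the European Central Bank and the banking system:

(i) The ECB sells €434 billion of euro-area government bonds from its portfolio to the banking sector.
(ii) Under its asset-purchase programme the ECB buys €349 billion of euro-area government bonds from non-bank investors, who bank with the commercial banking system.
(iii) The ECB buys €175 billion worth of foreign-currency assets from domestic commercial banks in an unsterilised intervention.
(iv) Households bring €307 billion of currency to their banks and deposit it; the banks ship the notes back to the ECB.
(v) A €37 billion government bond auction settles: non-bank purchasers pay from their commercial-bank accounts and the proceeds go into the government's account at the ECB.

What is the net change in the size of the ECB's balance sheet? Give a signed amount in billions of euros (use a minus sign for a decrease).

+€90 billion

OMO sale (to banks) €434 billion: an ECB asset is shed → −€434B.
Asset purchase (from non-banks) €349 billion: an ECB asset is acquired → +€349B.
FX purchase €175 billion: an ECB asset is acquired → +€175B.
Currency deposit €307 billion: only the composition of liabilities changes → 0.
Government account inflow €37 billion: only the composition of liabilities changes → 0.
Net: −434 + 349 + 175 + 0 + 0 = +€90 billion.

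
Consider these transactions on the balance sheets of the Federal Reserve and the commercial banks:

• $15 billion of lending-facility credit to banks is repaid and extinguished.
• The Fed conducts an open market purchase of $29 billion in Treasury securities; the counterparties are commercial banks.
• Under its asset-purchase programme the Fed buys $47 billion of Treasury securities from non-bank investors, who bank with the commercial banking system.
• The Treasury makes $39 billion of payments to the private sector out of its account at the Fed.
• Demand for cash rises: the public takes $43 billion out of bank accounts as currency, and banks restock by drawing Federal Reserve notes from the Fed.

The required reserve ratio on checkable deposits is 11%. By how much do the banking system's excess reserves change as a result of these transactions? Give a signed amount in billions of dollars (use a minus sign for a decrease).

+$52.27 billion

Discount-window repayment $15 billion: reserves −$15B, deposits 0.
OMO purchase (from banks) $29 billion: reserves +$29B, deposits 0.
Asset purchase (from non-banks) $47 billion: reserves +$47B, deposits +$47B.
Government spending $39 billion: reserves +$39B, deposits +$39B.
Currency withdrawal $43 billion: reserves −$43B, deposits −$43B.
Totals: Δreserves = +$57B, Δdeposits = +$43B.
Δrequired reserves = 11% × +$43B = +$4.73B.
Δexcess reserves = Δreserves − Δrequired = +$57B − (+$4.73B) = +$52.27 billion.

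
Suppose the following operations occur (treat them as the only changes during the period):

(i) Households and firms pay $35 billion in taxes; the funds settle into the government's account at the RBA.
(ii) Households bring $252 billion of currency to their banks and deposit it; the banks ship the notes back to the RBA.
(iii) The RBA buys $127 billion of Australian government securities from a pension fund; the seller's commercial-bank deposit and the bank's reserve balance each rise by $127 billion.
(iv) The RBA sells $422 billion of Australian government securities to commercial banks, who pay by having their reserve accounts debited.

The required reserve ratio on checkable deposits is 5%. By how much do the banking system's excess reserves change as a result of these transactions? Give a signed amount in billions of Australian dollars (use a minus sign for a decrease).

-$95.2 billion

Government account inflow $35 billion: reserves −$35B, deposits −$35B.
Currency deposit $252 billion: reserves +$252B, deposits +$252B.
Asset purchase (from non-banks) $127 billion: reserves +$127B, deposits +$127B.
OMO sale (to banks) $422 billion: reserves −$422B, deposits 0.
Totals: Δreserves = −$78B, Δdeposits = +$344B.
Δrequired reserves = 5% × +$344B = +$17.2B.
Δexcess reserves = Δreserves − Δrequired = −$78B − (+$17.2B) = -$95.2 billion.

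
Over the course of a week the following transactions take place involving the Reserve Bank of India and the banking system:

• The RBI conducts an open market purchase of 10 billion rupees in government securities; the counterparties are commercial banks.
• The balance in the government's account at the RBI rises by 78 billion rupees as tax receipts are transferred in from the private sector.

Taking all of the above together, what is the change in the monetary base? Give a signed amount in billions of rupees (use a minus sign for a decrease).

OMO purchase (from banks) 10 billion rupees: RBI balance sheet expands → +10B.
Government account inflow 78 billion rupees: reserves shift to a non-base liability → −78B.
Net: 10 − 78 = -68 billion.

-68 billion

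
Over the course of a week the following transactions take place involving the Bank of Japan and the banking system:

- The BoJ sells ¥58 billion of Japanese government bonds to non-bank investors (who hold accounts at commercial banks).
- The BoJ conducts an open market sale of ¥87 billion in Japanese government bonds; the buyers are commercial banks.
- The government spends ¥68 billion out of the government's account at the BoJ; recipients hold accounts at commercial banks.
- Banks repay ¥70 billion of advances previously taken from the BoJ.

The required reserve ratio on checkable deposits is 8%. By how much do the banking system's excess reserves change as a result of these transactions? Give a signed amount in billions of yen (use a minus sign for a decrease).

Asset sale (to non-banks) ¥58 billion: reserves −¥58B, deposits −¥58B.
OMO sale (to banks) ¥87 billion: reserves −¥87B, deposits 0.
Government spending ¥68 billion: reserves +¥68B, deposits +¥68B.
Discount-window repayment ¥70 billion: reserves −¥70B, deposits 0.
Totals: Δreserves = −¥147B, Δdeposits = +¥10B.
Δrequired reserves = 8% × +¥10B = +¥0.8B.
Δexcess reserves = Δreserves − Δrequired = −¥147B − (+¥0.8B) = -¥147.8 billion.

-¥147.8 billion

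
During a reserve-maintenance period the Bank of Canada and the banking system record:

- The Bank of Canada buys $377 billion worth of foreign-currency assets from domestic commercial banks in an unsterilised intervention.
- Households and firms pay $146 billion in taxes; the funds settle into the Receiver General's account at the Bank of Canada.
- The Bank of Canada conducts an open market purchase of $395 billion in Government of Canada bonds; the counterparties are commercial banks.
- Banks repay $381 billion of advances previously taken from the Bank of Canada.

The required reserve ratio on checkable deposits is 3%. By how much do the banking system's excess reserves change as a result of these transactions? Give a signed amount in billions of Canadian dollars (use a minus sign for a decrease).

FX purchase $377 billion: reserves +$377B, deposits 0.
Government account inflow $146 billion: reserves −$146B, deposits −$146B.
OMO purchase (from banks) $395 billion: reserves +$395B, deposits 0.
Discount-window repayment $381 billion: reserves −$381B, deposits 0.
Totals: Δreserves = +$245B, Δdeposits = −$146B.
Δrequired reserves = 3% × −$146B = −$4.38B.
Δexcess reserves = Δreserves − Δrequired = +$245B − (−$4.38B) = +$249.38 billion.

+$249.38 billion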